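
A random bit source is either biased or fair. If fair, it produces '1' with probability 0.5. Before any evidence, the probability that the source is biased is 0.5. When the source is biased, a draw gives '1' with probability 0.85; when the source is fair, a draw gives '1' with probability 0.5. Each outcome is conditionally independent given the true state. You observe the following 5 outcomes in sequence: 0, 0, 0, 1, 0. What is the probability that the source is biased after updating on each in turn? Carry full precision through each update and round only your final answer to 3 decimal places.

0.014

After '0': P(biased) = 0.15·0.5000 / (0.15·0.5000 + 0.5·0.5000) ≈ 0.2308
After '0': P(biased) = 0.15·0.2308 / (0.15·0.2308 + 0.5·0.7692) ≈ 0.0826
After '0': P(biased) = 0.15·0.0826 / (0.15·0.0826 + 0.5·0.9174) ≈ 0.0263
After '1': P(biased) = 0.85·0.0263 / (0.85·0.0263 + 0.5·0.9737) ≈ 0.0439
After '0': P(biased) = 0.15·0.0439 / (0.15·0.0439 + 0.5·0.9561) ≈ 0.0136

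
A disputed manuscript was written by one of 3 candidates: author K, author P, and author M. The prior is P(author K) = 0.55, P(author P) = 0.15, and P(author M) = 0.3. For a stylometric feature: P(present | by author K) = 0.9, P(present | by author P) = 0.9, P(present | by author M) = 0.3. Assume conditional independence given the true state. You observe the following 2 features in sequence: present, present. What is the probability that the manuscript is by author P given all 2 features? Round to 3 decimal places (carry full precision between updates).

0.205

After 'present': normaliser = 0.9·0.5500 + 0.9·0.1500 + 0.3·0.3000; P(author K) ≈ 0.6875, P(author P) ≈ 0.1875, P(author M) ≈ 0.1250
After 'present': normaliser = 0.9·0.6875 + 0.9·0.1875 + 0.3·0.1250; P(author K) ≈ 0.7500, P(author P) ≈ 0.2045, P(author M) ≈ 0.0455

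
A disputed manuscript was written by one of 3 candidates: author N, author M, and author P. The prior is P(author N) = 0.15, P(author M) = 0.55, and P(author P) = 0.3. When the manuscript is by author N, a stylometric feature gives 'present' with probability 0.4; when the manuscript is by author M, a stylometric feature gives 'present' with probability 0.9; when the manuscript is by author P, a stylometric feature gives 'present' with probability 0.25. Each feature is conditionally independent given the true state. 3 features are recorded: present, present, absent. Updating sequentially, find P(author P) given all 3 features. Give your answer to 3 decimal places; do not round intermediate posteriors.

0.193

After 'present': normaliser = 0.4·0.1500 + 0.9·0.5500 + 0.25·0.3000; P(author N) ≈ 0.0952, P(author M) ≈ 0.7857, P(author P) ≈ 0.1190
After 'present': normaliser = 0.4·0.0952 + 0.9·0.7857 + 0.25·0.1190; P(author N) ≈ 0.0492, P(author M) ≈ 0.9124, P(author P) ≈ 0.0384
After 'absent': normaliser = 0.6·0.0492 + 0.1·0.9124 + 0.75·0.0384; P(author N) ≈ 0.1972, P(author M) ≈ 0.6102, P(author P) ≈ 0.1926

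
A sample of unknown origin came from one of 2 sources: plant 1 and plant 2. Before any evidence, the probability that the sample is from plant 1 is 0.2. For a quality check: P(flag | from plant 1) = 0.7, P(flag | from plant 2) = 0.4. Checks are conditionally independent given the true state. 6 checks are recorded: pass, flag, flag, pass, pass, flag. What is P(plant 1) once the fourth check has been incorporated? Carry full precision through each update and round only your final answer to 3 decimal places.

After 'pass': P(plant 1) = 0.3·0.2000 / (0.3·0.2000 + 0.6·0.8000) ≈ 0.1111
After 'flag': P(plant 1) = 0.7·0.1111 / (0.7·0.1111 + 0.4·0.8889) ≈ 0.1795
After 'flag': P(plant 1) = 0.7·0.1795 / (0.7·0.1795 + 0.4·0.8205) ≈ 0.2768
After 'pass': P(plant 1) = 0.3·0.2768 / (0.3·0.2768 + 0.6·0.7232) ≈ 0.1607

0.161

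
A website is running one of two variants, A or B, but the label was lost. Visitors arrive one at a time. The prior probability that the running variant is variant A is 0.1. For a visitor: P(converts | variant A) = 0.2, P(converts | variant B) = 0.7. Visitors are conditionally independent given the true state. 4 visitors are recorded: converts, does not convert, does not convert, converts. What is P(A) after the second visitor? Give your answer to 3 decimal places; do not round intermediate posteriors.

After 'converts': P(A) = 0.2·0.1000 / (0.2·0.1000 + 0.7·0.9000) ≈ 0.0308
After 'does not convert': P(A) = 0.8·0.0308 / (0.8·0.0308 + 0.3·0.9692) ≈ 0.0780

0.078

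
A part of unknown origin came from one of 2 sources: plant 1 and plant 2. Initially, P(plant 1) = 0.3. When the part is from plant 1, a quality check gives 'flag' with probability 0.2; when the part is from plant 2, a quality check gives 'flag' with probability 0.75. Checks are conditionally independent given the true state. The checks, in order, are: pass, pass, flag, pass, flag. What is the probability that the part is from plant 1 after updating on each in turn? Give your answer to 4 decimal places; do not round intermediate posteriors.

0.4997

After 'pass': P(plant 1) = 0.8·0.3000 / (0.8·0.3000 + 0.25·0.7000) ≈ 0.5783
After 'pass': P(plant 1) = 0.8·0.5783 / (0.8·0.5783 + 0.25·0.4217) ≈ 0.8144
After 'flag': P(plant 1) = 0.2·0.8144 / (0.2·0.8144 + 0.75·0.1856) ≈ 0.5392
After 'pass': P(plant 1) = 0.8·0.5392 / (0.8·0.5392 + 0.25·0.4608) ≈ 0.7892
After 'flag': P(plant 1) = 0.2·0.7892 / (0.2·0.7892 + 0.75·0.2108) ≈ 0.4997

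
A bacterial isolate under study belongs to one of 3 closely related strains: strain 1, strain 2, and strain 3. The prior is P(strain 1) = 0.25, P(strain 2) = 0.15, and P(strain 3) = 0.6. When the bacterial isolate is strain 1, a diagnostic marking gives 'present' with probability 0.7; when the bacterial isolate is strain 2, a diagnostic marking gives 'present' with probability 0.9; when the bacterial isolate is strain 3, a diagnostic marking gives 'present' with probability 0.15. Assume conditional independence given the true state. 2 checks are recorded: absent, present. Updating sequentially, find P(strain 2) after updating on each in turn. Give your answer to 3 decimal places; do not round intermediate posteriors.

0.095

After 'absent': normaliser = 0.3·0.2500 + 0.1·0.1500 + 0.85·0.6000; P(strain 1) ≈ 0.1250, P(strain 2) ≈ 0.0250, P(strain 3) ≈ 0.8500
After 'present': normaliser = 0.7·0.1250 + 0.9·0.0250 + 0.15·0.8500; P(strain 1) ≈ 0.3684, P(strain 2) ≈ 0.0947, P(strain 3) ≈ 0.5368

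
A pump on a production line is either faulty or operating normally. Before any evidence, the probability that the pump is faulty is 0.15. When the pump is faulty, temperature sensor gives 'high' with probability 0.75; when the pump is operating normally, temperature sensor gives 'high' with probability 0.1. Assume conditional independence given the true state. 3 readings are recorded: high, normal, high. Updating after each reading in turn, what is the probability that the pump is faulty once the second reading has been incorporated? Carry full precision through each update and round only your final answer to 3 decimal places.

0.269

After 'high': P(faulty) = 0.75·0.1500 / (0.75·0.1500 + 0.1·0.8500) ≈ 0.5696
After 'normal': P(faulty) = 0.25·0.5696 / (0.25·0.5696 + 0.9·0.4304) ≈ 0.2688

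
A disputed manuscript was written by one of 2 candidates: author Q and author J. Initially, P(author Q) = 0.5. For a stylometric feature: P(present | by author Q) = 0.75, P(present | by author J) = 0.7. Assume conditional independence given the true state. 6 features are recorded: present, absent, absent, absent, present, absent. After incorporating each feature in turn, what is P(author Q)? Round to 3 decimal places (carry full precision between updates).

After 'present': P(author Q) = 0.75·0.5000 / (0.75·0.5000 + 0.7·0.5000) ≈ 0.5172
After 'absent': P(author Q) = 0.25·0.5172 / (0.25·0.5172 + 0.3·0.4828) ≈ 0.4717
After 'absent': P(author Q) = 0.25·0.4717 / (0.25·0.4717 + 0.3·0.5283) ≈ 0.4266
After 'absent': P(author Q) = 0.25·0.4266 / (0.25·0.4266 + 0.3·0.5734) ≈ 0.3827
After 'present': P(author Q) = 0.75·0.3827 / (0.75·0.3827 + 0.7·0.6173) ≈ 0.3992
After 'absent': P(author Q) = 0.25·0.3992 / (0.25·0.3992 + 0.3·0.6008) ≈ 0.3563

0.356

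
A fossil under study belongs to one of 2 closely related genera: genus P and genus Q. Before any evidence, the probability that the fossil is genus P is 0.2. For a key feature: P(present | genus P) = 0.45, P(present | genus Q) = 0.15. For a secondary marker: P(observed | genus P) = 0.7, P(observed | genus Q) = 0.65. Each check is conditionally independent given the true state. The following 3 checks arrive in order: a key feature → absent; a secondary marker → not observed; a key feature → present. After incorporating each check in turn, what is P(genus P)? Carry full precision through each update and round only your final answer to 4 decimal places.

0.2938

After a key feature='absent': P(genus P) = 0.55·0.2000 / (0.55·0.2000 + 0.85·0.8000) ≈ 0.1392
After a secondary marker='not observed': P(genus P) = 0.3·0.1392 / (0.3·0.1392 + 0.35·0.8608) ≈ 0.1218
After a key feature='present': P(genus P) = 0.45·0.1218 / (0.45·0.1218 + 0.15·0.8782) ≈ 0.2938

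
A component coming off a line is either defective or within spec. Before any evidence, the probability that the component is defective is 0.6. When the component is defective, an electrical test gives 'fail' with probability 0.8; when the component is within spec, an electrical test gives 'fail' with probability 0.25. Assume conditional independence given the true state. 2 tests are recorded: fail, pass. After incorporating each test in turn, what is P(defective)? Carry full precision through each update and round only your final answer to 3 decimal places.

After 'fail': P(defective) = 0.8·0.6000 / (0.8·0.6000 + 0.25·0.4000) ≈ 0.8276
After 'pass': P(defective) = 0.2·0.8276 / (0.2·0.8276 + 0.75·0.1724) ≈ 0.5614

0.561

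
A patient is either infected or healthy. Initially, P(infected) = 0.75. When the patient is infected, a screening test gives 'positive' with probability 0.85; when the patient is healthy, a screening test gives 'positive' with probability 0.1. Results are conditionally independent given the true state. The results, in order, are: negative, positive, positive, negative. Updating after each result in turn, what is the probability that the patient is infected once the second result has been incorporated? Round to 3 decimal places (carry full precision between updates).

After 'negative': P(infected) = 0.15·0.7500 / (0.15·0.7500 + 0.9·0.2500) ≈ 0.3333
After 'positive': P(infected) = 0.85·0.3333 / (0.85·0.3333 + 0.1·0.6667) ≈ 0.8095

0.810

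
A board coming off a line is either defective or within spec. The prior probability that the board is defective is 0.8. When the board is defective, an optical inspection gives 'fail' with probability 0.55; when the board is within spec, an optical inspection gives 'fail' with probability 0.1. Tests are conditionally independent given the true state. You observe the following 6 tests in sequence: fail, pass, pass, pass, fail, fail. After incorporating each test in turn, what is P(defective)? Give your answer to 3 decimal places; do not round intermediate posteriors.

0.988

After 'fail': P(defective) = 0.55·0.8000 / (0.55·0.8000 + 0.1·0.2000) ≈ 0.9565
After 'pass': P(defective) = 0.45·0.9565 / (0.45·0.9565 + 0.9·0.0435) ≈ 0.9167
After 'pass': P(defective) = 0.45·0.9167 / (0.45·0.9167 + 0.9·0.0833) ≈ 0.8462
After 'pass': P(defective) = 0.45·0.8462 / (0.45·0.8462 + 0.9·0.1538) ≈ 0.7333
After 'fail': P(defective) = 0.55·0.7333 / (0.55·0.7333 + 0.1·0.2667) ≈ 0.9380
After 'fail': P(defective) = 0.55·0.9380 / (0.55·0.9380 + 0.1·0.0620) ≈ 0.9881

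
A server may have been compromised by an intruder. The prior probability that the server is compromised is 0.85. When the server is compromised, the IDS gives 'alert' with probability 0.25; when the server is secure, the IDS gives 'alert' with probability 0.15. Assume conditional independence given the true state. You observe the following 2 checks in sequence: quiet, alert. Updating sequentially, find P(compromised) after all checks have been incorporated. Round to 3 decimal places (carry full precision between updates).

0.893

After 'quiet': P(compromised) = 0.75·0.8500 / (0.75·0.8500 + 0.85·0.1500) ≈ 0.8333
After 'alert': P(compromised) = 0.25·0.8333 / (0.25·0.8333 + 0.15·0.1667) ≈ 0.8929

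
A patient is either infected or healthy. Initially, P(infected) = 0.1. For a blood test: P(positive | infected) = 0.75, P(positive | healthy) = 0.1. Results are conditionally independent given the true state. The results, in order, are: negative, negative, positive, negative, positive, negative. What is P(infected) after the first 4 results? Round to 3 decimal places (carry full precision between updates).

After 'negative': P(infected) = 0.25·0.1000 / (0.25·0.1000 + 0.9·0.9000) ≈ 0.0299
After 'negative': P(infected) = 0.25·0.0299 / (0.25·0.0299 + 0.9·0.9701) ≈ 0.0085
After 'positive': P(infected) = 0.75·0.0085 / (0.75·0.0085 + 0.1·0.9915) ≈ 0.0604
After 'negative': P(infected) = 0.25·0.0604 / (0.25·0.0604 + 0.9·0.9396) ≈ 0.0175

0.018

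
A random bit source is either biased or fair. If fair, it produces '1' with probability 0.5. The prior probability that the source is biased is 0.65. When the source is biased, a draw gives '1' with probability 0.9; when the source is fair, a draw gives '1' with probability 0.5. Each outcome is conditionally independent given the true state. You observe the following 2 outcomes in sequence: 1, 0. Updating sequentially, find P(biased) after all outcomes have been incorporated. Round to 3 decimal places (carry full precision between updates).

Apply Bayes' rule sequentially, carrying P(biased) forward.
After '1': P(biased) = 0.9·0.6500 / (0.9·0.6500 + 0.5·0.3500) ≈ 0.7697
After '0': P(biased) = 0.1·0.7697 / (0.1·0.7697 + 0.5·0.2303) ≈ 0.4007

0.401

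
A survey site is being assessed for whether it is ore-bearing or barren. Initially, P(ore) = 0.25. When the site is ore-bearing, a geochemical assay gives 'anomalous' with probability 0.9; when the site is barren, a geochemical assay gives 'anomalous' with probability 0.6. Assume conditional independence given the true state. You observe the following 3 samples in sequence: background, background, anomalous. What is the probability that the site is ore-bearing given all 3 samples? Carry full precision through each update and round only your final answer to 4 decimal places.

0.0303

After 'background': P(ore) = 0.1·0.2500 / (0.1·0.2500 + 0.4·0.7500) ≈ 0.0769
After 'background': P(ore) = 0.1·0.0769 / (0.1·0.0769 + 0.4·0.9231) ≈ 0.0204
After 'anomalous': P(ore) = 0.9·0.0204 / (0.9·0.0204 + 0.6·0.9796) ≈ 0.0303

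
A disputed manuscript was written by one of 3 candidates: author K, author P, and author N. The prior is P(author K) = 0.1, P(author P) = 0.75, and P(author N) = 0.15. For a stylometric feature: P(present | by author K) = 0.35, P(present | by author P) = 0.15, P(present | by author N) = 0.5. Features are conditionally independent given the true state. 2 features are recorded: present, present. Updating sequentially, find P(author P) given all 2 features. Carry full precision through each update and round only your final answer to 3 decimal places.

After 'present': normaliser = 0.35·0.1000 + 0.15·0.7500 + 0.5·0.1500; P(author K) ≈ 0.1573, P(author P) ≈ 0.5056, P(author N) ≈ 0.3371
After 'present': normaliser = 0.35·0.1573 + 0.15·0.5056 + 0.5·0.3371; P(author K) ≈ 0.1839, P(author P) ≈ 0.2533, P(author N) ≈ 0.5629

0.253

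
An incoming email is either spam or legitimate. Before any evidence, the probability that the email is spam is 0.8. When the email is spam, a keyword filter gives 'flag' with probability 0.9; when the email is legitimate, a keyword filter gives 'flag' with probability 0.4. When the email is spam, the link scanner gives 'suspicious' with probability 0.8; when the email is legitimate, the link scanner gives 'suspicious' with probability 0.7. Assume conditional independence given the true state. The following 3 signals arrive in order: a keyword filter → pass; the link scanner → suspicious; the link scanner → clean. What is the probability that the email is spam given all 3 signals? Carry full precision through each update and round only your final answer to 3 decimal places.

0.337

Apply Bayes' rule sequentially, carrying P(spam) forward.
After a keyword filter='pass': P(spam) = 0.1·0.8000 / (0.1·0.8000 + 0.6·0.2000) ≈ 0.4000
After the link scanner='suspicious': P(spam) = 0.8·0.4000 / (0.8·0.4000 + 0.7·0.6000) ≈ 0.4324
After the link scanner='clean': P(spam) = 0.2·0.4324 / (0.2·0.4324 + 0.3·0.5676) ≈ 0.3368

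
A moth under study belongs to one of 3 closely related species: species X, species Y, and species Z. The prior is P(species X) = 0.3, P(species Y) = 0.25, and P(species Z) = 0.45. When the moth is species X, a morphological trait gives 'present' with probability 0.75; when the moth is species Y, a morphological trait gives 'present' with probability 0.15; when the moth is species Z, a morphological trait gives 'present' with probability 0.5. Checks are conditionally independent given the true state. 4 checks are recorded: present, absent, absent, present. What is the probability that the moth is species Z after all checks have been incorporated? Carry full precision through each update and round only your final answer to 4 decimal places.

After 'present': normaliser = 0.75·0.3000 + 0.15·0.2500 + 0.5·0.4500; P(species X) ≈ 0.4615, P(species Y) ≈ 0.0769, P(species Z) ≈ 0.4615
After 'absent': normaliser = 0.25·0.4615 + 0.85·0.0769 + 0.5·0.4615; P(species X) ≈ 0.2804, P(species Y) ≈ 0.1589, P(species Z) ≈ 0.5607
After 'absent': normaliser = 0.25·0.2804 + 0.85·0.1589 + 0.5·0.5607; P(species X) ≈ 0.1444, P(species Y) ≈ 0.2782, P(species Z) ≈ 0.5775
After 'present': normaliser = 0.75·0.1444 + 0.15·0.2782 + 0.5·0.5775; P(species X) ≈ 0.2468, P(species Y) ≈ 0.0951, P(species Z) ≈ 0.6581

0.6581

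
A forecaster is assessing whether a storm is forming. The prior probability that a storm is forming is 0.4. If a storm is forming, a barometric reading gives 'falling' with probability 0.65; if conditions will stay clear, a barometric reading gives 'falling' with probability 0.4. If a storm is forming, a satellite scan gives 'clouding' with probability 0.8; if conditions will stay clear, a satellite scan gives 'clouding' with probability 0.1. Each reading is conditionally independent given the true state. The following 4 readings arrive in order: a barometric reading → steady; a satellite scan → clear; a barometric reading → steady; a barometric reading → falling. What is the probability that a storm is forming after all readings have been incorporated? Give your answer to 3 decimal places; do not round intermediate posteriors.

Apply Bayes' rule sequentially, carrying P(storm) forward.
After a barometric reading='steady': P(storm) = 0.35·0.4000 / (0.35·0.4000 + 0.6·0.6000) ≈ 0.2800
After a satellite scan='clear': P(storm) = 0.2·0.2800 / (0.2·0.2800 + 0.9·0.7200) ≈ 0.0795
After a barometric reading='steady': P(storm) = 0.35·0.0795 / (0.35·0.0795 + 0.6·0.9205) ≈ 0.0480
After a barometric reading='falling': P(storm) = 0.65·0.0480 / (0.65·0.0480 + 0.4·0.9520) ≈ 0.0757

0.076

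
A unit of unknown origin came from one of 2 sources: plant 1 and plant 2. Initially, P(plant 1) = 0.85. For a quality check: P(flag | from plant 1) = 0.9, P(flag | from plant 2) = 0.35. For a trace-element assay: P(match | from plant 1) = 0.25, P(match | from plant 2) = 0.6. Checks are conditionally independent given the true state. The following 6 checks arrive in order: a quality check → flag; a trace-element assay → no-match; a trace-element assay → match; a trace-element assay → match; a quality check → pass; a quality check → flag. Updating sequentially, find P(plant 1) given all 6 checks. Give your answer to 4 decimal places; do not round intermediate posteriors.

After a quality check='flag': P(plant 1) = 0.9·0.8500 / (0.9·0.8500 + 0.35·0.1500) ≈ 0.9358
After a trace-element assay='no-match': P(plant 1) = 0.75·0.9358 / (0.75·0.9358 + 0.4·0.0642) ≈ 0.9647
After a trace-element assay='match': P(plant 1) = 0.25·0.9647 / (0.25·0.9647 + 0.6·0.0353) ≈ 0.9193
After a trace-element assay='match': P(plant 1) = 0.25·0.9193 / (0.25·0.9193 + 0.6·0.0807) ≈ 0.8259
After a quality check='pass': P(plant 1) = 0.1·0.8259 / (0.1·0.8259 + 0.65·0.1741) ≈ 0.4219
After a quality check='flag': P(plant 1) = 0.9·0.4219 / (0.9·0.4219 + 0.35·0.5781) ≈ 0.6524

0.6524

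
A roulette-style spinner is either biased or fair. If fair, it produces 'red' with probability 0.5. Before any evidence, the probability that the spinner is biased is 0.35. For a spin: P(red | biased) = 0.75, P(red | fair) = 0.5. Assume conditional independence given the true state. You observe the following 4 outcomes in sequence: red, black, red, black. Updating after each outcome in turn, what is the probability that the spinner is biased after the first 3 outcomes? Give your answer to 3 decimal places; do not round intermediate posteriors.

Apply Bayes' rule sequentially, carrying P(biased) forward.
After 'red': P(biased) = 0.75·0.3500 / (0.75·0.3500 + 0.5·0.6500) ≈ 0.4468
After 'black': P(biased) = 0.25·0.4468 / (0.25·0.4468 + 0.5·0.5532) ≈ 0.2877
After 'red': P(biased) = 0.75·0.2877 / (0.75·0.2877 + 0.5·0.7123) ≈ 0.3772

0.377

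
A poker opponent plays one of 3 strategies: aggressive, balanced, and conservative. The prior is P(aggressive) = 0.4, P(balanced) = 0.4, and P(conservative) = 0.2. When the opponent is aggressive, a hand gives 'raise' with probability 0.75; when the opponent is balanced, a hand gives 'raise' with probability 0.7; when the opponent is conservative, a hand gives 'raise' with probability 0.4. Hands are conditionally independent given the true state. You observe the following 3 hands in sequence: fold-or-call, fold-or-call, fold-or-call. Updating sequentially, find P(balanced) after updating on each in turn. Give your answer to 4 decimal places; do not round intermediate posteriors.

After 'fold-or-call': normaliser = 0.25·0.4000 + 0.3·0.4000 + 0.6·0.2000; P(aggressive) ≈ 0.2941, P(balanced) ≈ 0.3529, P(conservative) ≈ 0.3529
After 'fold-or-call': normaliser = 0.25·0.2941 + 0.3·0.3529 + 0.6·0.3529; P(aggressive) ≈ 0.1880, P(balanced) ≈ 0.2707, P(conservative) ≈ 0.5414
After 'fold-or-call': normaliser = 0.25·0.1880 + 0.3·0.2707 + 0.6·0.5414; P(aggressive) ≈ 0.1037, P(balanced) ≈ 0.1793, P(conservative) ≈ 0.7170

0.1793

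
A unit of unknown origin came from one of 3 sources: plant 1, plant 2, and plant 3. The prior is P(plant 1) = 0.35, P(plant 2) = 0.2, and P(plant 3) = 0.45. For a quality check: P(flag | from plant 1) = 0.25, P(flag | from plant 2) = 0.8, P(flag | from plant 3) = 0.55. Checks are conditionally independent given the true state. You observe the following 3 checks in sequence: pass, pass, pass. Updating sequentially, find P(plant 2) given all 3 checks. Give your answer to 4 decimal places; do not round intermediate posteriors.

0.0084

After 'pass': normaliser = 0.75·0.3500 + 0.2·0.2000 + 0.45·0.4500; P(plant 1) ≈ 0.5198, P(plant 2) ≈ 0.0792, P(plant 3) ≈ 0.4010
After 'pass': normaliser = 0.75·0.5198 + 0.2·0.0792 + 0.45·0.4010; P(plant 1) ≈ 0.6651, P(plant 2) ≈ 0.0270, P(plant 3) ≈ 0.3079
After 'pass': normaliser = 0.75·0.6651 + 0.2·0.0270 + 0.45·0.3079; P(plant 1) ≈ 0.7761, P(plant 2) ≈ 0.0084, P(plant 3) ≈ 0.2155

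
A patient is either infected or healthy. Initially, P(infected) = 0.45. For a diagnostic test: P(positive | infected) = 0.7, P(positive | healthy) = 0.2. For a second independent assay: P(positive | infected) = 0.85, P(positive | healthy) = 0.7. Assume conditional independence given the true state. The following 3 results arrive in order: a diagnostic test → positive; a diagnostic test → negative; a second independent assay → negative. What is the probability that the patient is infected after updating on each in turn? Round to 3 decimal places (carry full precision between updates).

After a diagnostic test='positive': P(infected) = 0.7·0.4500 / (0.7·0.4500 + 0.2·0.5500) ≈ 0.7412
After a diagnostic test='negative': P(infected) = 0.3·0.7412 / (0.3·0.7412 + 0.8·0.2588) ≈ 0.5178
After a second independent assay='negative': P(infected) = 0.15·0.5178 / (0.15·0.5178 + 0.3·0.4822) ≈ 0.3494

0.349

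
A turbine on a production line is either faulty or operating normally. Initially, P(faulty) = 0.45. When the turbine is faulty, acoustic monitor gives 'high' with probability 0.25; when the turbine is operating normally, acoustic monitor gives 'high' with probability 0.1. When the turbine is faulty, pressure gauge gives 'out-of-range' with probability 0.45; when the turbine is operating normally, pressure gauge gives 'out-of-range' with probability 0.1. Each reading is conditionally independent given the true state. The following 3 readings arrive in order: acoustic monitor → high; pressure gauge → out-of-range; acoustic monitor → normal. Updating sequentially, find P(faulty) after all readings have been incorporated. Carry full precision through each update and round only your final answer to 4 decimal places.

After acoustic monitor='high': P(faulty) = 0.25·0.4500 / (0.25·0.4500 + 0.1·0.5500) ≈ 0.6716
After pressure gauge='out-of-range': P(faulty) = 0.45·0.6716 / (0.45·0.6716 + 0.1·0.3284) ≈ 0.9020
After acoustic monitor='normal': P(faulty) = 0.75·0.9020 / (0.75·0.9020 + 0.9·0.0980) ≈ 0.8847

0.8847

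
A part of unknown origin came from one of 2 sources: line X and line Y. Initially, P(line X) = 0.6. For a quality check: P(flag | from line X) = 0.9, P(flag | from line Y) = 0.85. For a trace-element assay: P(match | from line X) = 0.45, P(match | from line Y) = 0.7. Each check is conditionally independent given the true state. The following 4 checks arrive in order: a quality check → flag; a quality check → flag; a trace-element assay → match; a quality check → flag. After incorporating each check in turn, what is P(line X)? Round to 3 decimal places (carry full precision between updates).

0.534

Each posterior becomes the prior for the next update.
After a quality check='flag': P(line X) = 0.9·0.6000 / (0.9·0.6000 + 0.85·0.4000) ≈ 0.6136
After a quality check='flag': P(line X) = 0.9·0.6136 / (0.9·0.6136 + 0.85·0.3864) ≈ 0.6271
After a trace-element assay='match': P(line X) = 0.45·0.6271 / (0.45·0.6271 + 0.7·0.3729) ≈ 0.5195
After a quality check='flag': P(line X) = 0.9·0.5195 / (0.9·0.5195 + 0.85·0.4805) ≈ 0.5337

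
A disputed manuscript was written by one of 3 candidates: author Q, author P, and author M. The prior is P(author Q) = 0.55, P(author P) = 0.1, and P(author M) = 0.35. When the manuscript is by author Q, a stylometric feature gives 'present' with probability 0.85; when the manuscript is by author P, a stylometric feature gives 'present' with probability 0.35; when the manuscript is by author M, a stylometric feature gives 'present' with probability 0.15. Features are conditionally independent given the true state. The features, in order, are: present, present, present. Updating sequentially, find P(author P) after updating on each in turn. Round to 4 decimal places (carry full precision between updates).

0.0125

After 'present': normaliser = 0.85·0.5500 + 0.35·0.1000 + 0.15·0.3500; P(author Q) ≈ 0.8423, P(author P) ≈ 0.0631, P(author M) ≈ 0.0946
After 'present': normaliser = 0.85·0.8423 + 0.35·0.0631 + 0.15·0.0946; P(author Q) ≈ 0.9518, P(author P) ≈ 0.0293, P(author M) ≈ 0.0189
After 'present': normaliser = 0.85·0.9518 + 0.35·0.0293 + 0.15·0.0189; P(author Q) ≈ 0.9841, P(author P) ≈ 0.0125, P(author M) ≈ 0.0034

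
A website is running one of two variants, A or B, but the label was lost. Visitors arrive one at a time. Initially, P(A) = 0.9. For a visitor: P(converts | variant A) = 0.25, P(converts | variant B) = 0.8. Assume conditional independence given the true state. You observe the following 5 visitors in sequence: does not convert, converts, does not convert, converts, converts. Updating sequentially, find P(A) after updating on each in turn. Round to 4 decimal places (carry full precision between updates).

0.7943

After 'does not convert': P(A) = 0.75·0.9000 / (0.75·0.9000 + 0.2·0.1000) ≈ 0.9712
After 'converts': P(A) = 0.25·0.9712 / (0.25·0.9712 + 0.8·0.0288) ≈ 0.9134
After 'does not convert': P(A) = 0.75·0.9134 / (0.75·0.9134 + 0.2·0.0866) ≈ 0.9753
After 'converts': P(A) = 0.25·0.9753 / (0.25·0.9753 + 0.8·0.0247) ≈ 0.9251
After 'converts': P(A) = 0.25·0.9251 / (0.25·0.9251 + 0.8·0.0749) ≈ 0.7943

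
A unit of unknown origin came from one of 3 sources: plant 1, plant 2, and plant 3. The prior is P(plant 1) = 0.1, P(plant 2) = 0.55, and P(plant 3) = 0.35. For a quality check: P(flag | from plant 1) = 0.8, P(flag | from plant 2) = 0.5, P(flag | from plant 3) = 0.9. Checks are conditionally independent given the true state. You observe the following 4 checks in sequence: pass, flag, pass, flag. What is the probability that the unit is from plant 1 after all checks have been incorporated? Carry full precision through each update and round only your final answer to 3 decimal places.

After 'pass': normaliser = 0.2·0.1000 + 0.5·0.5500 + 0.1·0.3500; P(plant 1) ≈ 0.0606, P(plant 2) ≈ 0.8333, P(plant 3) ≈ 0.1061
After 'flag': normaliser = 0.8·0.0606 + 0.5·0.8333 + 0.9·0.1061; P(plant 1) ≈ 0.0865, P(plant 2) ≈ 0.7432, P(plant 3) ≈ 0.1703
After 'pass': normaliser = 0.2·0.0865 + 0.5·0.7432 + 0.1·0.1703; P(plant 1) ≈ 0.0426, P(plant 2) ≈ 0.9154, P(plant 3) ≈ 0.0419
After 'flag': normaliser = 0.8·0.0426 + 0.5·0.9154 + 0.9·0.0419; P(plant 1) ≈ 0.0644, P(plant 2) ≈ 0.8643, P(plant 3) ≈ 0.0713

0.064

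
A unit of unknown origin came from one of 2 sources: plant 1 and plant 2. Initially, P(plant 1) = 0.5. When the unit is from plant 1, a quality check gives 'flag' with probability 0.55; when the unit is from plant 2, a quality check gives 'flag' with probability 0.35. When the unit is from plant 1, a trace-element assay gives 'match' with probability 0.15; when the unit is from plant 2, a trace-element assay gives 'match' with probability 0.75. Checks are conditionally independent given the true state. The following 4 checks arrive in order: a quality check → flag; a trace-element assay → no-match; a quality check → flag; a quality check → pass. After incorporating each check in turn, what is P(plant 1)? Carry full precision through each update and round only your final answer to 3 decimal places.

0.853

After a quality check='flag': P(plant 1) = 0.55·0.5000 / (0.55·0.5000 + 0.35·0.5000) ≈ 0.6111
After a trace-element assay='no-match': P(plant 1) = 0.85·0.6111 / (0.85·0.6111 + 0.25·0.3889) ≈ 0.8423
After a quality check='flag': P(plant 1) = 0.55·0.8423 / (0.55·0.8423 + 0.35·0.1577) ≈ 0.8936
After a quality check='pass': P(plant 1) = 0.45·0.8936 / (0.45·0.8936 + 0.65·0.1064) ≈ 0.8532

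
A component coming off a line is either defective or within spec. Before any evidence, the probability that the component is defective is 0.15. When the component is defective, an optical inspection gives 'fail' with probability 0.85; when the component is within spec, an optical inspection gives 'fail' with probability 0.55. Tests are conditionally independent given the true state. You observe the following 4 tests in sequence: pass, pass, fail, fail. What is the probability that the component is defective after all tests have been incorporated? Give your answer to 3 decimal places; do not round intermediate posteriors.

Each posterior becomes the prior for the next update.
After 'pass': P(defective) = 0.15·0.1500 / (0.15·0.1500 + 0.45·0.8500) ≈ 0.0556
After 'pass': P(defective) = 0.15·0.0556 / (0.15·0.0556 + 0.45·0.9444) ≈ 0.0192
After 'fail': P(defective) = 0.85·0.0192 / (0.85·0.0192 + 0.55·0.9808) ≈ 0.0294
After 'fail': P(defective) = 0.85·0.0294 / (0.85·0.0294 + 0.55·0.9706) ≈ 0.0447

0.045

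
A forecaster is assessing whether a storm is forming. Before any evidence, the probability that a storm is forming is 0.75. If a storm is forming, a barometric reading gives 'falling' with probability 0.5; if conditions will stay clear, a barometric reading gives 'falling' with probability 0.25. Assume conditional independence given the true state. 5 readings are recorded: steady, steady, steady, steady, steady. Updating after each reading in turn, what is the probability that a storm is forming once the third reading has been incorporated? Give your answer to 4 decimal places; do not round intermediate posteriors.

0.4706

After 'steady': P(storm) = 0.5·0.7500 / (0.5·0.7500 + 0.75·0.2500) ≈ 0.6667
After 'steady': P(storm) = 0.5·0.6667 / (0.5·0.6667 + 0.75·0.3333) ≈ 0.5714
After 'steady': P(storm) = 0.5·0.5714 / (0.5·0.5714 + 0.75·0.4286) ≈ 0.4706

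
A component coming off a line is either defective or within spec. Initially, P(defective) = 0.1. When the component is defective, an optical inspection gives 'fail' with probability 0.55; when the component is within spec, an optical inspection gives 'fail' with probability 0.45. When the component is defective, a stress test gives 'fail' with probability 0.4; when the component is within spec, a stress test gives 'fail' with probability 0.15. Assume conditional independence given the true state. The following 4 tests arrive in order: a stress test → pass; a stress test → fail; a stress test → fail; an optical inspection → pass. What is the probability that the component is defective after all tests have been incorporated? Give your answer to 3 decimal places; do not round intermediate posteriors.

After a stress test='pass': P(defective) = 0.6·0.1000 / (0.6·0.1000 + 0.85·0.9000) ≈ 0.0727
After a stress test='fail': P(defective) = 0.4·0.0727 / (0.4·0.0727 + 0.15·0.9273) ≈ 0.1730
After a stress test='fail': P(defective) = 0.4·0.1730 / (0.4·0.1730 + 0.15·0.8270) ≈ 0.3580
After an optical inspection='pass': P(defective) = 0.45·0.3580 / (0.45·0.3580 + 0.55·0.6420) ≈ 0.3133

0.313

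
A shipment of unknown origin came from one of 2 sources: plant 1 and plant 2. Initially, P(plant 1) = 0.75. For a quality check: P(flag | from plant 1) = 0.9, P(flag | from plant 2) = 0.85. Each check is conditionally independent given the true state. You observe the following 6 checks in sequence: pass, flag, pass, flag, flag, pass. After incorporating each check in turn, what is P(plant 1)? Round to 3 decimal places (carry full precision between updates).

0.513

After 'pass': P(plant 1) = 0.1·0.7500 / (0.1·0.7500 + 0.15·0.2500) ≈ 0.6667
After 'flag': P(plant 1) = 0.9·0.6667 / (0.9·0.6667 + 0.85·0.3333) ≈ 0.6792
After 'pass': P(plant 1) = 0.1·0.6792 / (0.1·0.6792 + 0.15·0.3208) ≈ 0.5854
After 'flag': P(plant 1) = 0.9·0.5854 / (0.9·0.5854 + 0.85·0.4146) ≈ 0.5992
After 'flag': P(plant 1) = 0.9·0.5992 / (0.9·0.5992 + 0.85·0.4008) ≈ 0.6128
After 'pass': P(plant 1) = 0.1·0.6128 / (0.1·0.6128 + 0.15·0.3872) ≈ 0.5134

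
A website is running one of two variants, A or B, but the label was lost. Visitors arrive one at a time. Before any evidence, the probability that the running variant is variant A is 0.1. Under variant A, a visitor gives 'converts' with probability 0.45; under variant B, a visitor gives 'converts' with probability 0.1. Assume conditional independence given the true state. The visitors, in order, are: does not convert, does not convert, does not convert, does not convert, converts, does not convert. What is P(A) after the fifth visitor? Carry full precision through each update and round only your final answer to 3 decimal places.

After 'does not convert': P(A) = 0.55·0.1000 / (0.55·0.1000 + 0.9·0.9000) ≈ 0.0636
After 'does not convert': P(A) = 0.55·0.0636 / (0.55·0.0636 + 0.9·0.9364) ≈ 0.0398
After 'does not convert': P(A) = 0.55·0.0398 / (0.55·0.0398 + 0.9·0.9602) ≈ 0.0247
After 'does not convert': P(A) = 0.55·0.0247 / (0.55·0.0247 + 0.9·0.9753) ≈ 0.0153
After 'converts': P(A) = 0.45·0.0153 / (0.45·0.0153 + 0.1·0.9847) ≈ 0.0652

0.065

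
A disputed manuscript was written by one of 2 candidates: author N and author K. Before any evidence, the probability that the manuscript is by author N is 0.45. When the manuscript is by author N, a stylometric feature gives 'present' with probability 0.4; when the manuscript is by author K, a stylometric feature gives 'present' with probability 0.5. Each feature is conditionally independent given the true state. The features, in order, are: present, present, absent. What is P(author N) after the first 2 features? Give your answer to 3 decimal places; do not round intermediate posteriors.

0.344

After 'present': P(author N) = 0.4·0.4500 / (0.4·0.4500 + 0.5·0.5500) ≈ 0.3956
After 'present': P(author N) = 0.4·0.3956 / (0.4·0.3956 + 0.5·0.6044) ≈ 0.3437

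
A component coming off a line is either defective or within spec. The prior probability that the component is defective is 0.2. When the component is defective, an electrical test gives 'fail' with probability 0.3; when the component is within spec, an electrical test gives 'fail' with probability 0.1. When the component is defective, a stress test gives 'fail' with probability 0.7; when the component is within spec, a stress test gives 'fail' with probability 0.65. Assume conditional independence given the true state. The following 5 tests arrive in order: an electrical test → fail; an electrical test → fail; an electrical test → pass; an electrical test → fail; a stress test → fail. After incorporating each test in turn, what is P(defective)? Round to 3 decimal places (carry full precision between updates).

0.850

After an electrical test='fail': P(defective) = 0.3·0.2000 / (0.3·0.2000 + 0.1·0.8000) ≈ 0.4286
After an electrical test='fail': P(defective) = 0.3·0.4286 / (0.3·0.4286 + 0.1·0.5714) ≈ 0.6923
After an electrical test='pass': P(defective) = 0.7·0.6923 / (0.7·0.6923 + 0.9·0.3077) ≈ 0.6364
After an electrical test='fail': P(defective) = 0.3·0.6364 / (0.3·0.6364 + 0.1·0.3636) ≈ 0.8400
After a stress test='fail': P(defective) = 0.7·0.8400 / (0.7·0.8400 + 0.65·0.1600) ≈ 0.8497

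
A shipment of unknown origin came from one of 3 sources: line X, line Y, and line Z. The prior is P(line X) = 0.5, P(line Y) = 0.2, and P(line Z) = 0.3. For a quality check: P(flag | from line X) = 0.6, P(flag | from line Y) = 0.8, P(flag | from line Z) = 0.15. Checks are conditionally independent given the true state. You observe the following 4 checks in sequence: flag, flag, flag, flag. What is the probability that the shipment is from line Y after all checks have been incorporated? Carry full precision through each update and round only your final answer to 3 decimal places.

After 'flag': normaliser = 0.6·0.5000 + 0.8·0.2000 + 0.15·0.3000; P(line X) ≈ 0.5941, P(line Y) ≈ 0.3168, P(line Z) ≈ 0.0891
After 'flag': normaliser = 0.6·0.5941 + 0.8·0.3168 + 0.15·0.0891; P(line X) ≈ 0.5719, P(line Y) ≈ 0.4067, P(line Z) ≈ 0.0214
After 'flag': normaliser = 0.6·0.5719 + 0.8·0.4067 + 0.15·0.0214; P(line X) ≈ 0.5108, P(line Y) ≈ 0.4844, P(line Z) ≈ 0.0048
After 'flag': normaliser = 0.6·0.5108 + 0.8·0.4844 + 0.15·0.0048; P(line X) ≈ 0.4412, P(line Y) ≈ 0.5578, P(line Z) ≈ 0.0010

0.558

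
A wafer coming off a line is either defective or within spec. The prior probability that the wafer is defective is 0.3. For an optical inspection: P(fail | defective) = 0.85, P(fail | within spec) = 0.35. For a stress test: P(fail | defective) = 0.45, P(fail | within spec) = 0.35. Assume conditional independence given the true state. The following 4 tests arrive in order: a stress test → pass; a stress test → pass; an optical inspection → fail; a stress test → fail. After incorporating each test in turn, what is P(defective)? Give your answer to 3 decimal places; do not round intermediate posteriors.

0.489

Each posterior becomes the prior for the next update.
After a stress test='pass': P(defective) = 0.55·0.3000 / (0.55·0.3000 + 0.65·0.7000) ≈ 0.2661
After a stress test='pass': P(defective) = 0.55·0.2661 / (0.55·0.2661 + 0.65·0.7339) ≈ 0.2348
After an optical inspection='fail': P(defective) = 0.85·0.2348 / (0.85·0.2348 + 0.35·0.7652) ≈ 0.4270
After a stress test='fail': P(defective) = 0.45·0.4270 / (0.45·0.4270 + 0.35·0.5730) ≈ 0.4893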